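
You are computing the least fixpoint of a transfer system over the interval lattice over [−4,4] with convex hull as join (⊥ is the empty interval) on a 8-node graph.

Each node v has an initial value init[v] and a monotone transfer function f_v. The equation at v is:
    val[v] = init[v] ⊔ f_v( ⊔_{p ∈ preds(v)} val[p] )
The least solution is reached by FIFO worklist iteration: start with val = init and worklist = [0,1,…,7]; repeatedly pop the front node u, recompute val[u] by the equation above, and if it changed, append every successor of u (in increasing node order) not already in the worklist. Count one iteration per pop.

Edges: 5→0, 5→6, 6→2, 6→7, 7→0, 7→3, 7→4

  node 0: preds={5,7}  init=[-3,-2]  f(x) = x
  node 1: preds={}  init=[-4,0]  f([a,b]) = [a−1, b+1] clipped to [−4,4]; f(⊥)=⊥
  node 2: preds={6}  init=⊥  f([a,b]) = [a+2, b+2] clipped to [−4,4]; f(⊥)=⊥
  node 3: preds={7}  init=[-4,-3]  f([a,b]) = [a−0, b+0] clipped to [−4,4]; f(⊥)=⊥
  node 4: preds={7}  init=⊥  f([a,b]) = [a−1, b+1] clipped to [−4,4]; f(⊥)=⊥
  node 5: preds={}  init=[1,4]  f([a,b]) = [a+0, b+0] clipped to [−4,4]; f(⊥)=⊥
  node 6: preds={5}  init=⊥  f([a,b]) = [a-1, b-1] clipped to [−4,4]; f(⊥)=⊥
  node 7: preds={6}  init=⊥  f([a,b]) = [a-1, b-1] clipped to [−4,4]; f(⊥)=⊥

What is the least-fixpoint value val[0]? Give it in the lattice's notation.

[-3,4]

Trace (12 dequeues):
  [1] u=0 | in [1,4] | out [-3,4] | prev [-3,-2] | push {}
  [2] u=1 | in ⊥ | out [-4,0] | ==
  [3] u=2 | in ⊥ | out ⊥ | ==
  [4] u=3 | in ⊥ | out [-4,-3] | ==
  [5] u=4 | in ⊥ | out ⊥ | ==
  [6] u=5 | in ⊥ | out [1,4] | ==
  [7] u=6 | in [1,4] | out [0,3] | prev ⊥ | push {2}
  [8] u=7 | in [0,3] | out [-1,2] | prev ⊥ | push {0,3,4}
  [9] u=2 | in [0,3] | out [2,4] | prev ⊥ | push {}
  [10] u=0 | in [-1,4] | out [-3,4] | ==
  [11] u=3 | in [-1,2] | out [-4,2] | prev [-4,-3] | push {}
  [12] u=4 | in [-1,2] | out [-2,3] | prev ⊥ | push {}

Converged values:
  [0] [-3,4]
  [1] [-4,0]
  [2] [2,4]
  [3] [-4,2]
  [4] [-2,3]
  [5] [1,4]
  [6] [0,3]
  [7] [-1,2]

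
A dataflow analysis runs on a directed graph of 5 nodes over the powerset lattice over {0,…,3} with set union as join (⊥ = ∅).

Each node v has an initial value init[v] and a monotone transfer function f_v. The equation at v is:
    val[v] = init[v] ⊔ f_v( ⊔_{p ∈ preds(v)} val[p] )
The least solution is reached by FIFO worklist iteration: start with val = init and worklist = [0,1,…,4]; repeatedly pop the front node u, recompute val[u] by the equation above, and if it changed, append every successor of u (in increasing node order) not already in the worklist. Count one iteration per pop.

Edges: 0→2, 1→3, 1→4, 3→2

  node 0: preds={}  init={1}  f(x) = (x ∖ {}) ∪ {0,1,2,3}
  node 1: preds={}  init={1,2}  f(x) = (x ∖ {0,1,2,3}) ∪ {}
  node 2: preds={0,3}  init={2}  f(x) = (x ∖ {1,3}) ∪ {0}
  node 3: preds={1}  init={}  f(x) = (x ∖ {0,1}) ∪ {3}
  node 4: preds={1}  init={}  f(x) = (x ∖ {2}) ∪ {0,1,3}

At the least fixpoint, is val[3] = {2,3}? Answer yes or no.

yes

Trace (6 dequeues):
  [1] u=0 | in {} | out {0,1,2,3} | prev {1} | push {}
  [2] u=1 | in {} | out {1,2} | ==
  [3] u=2 | in {0,1,2,3} | out {0,2} | prev {2} | push {}
  [4] u=3 | in {1,2} | out {2,3} | prev {} | push {2}
  [5] u=4 | in {1,2} | out {0,1,3} | prev {} | push {}
  [6] u=2 | in {0,1,2,3} | out {0,2} | ==

Converged values:
  [0] {0,1,2,3}
  [1] {1,2}
  [2] {0,2}
  [3] {2,3}
  [4] {0,1,3}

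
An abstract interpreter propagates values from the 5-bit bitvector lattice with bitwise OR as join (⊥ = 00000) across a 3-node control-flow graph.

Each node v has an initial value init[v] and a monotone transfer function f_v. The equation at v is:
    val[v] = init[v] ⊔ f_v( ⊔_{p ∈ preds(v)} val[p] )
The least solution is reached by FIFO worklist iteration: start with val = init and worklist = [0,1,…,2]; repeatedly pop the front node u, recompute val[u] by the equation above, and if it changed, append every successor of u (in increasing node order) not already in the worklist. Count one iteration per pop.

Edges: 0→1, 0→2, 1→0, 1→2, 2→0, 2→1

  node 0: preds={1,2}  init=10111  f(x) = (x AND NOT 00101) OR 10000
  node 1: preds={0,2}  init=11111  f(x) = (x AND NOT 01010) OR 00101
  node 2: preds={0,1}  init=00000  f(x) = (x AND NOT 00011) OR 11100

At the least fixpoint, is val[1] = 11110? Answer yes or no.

no

Iteration log — 5 steps:
  step 1. node 0  ⊔preds=11111  new=11111  old=10111  +wl: 
  step 2. node 1  ⊔preds=11111  new=11111  stable
  step 3. node 2  ⊔preds=11111  new=11100  old=00000  +wl: 0,1
  step 4. node 0  ⊔preds=11111  new=11111  stable
  step 5. node 1  ⊔preds=11111  new=11111  stable

Least fixpoint reached:
  node 0: 11111
  node 1: 11111
  node 2: 11100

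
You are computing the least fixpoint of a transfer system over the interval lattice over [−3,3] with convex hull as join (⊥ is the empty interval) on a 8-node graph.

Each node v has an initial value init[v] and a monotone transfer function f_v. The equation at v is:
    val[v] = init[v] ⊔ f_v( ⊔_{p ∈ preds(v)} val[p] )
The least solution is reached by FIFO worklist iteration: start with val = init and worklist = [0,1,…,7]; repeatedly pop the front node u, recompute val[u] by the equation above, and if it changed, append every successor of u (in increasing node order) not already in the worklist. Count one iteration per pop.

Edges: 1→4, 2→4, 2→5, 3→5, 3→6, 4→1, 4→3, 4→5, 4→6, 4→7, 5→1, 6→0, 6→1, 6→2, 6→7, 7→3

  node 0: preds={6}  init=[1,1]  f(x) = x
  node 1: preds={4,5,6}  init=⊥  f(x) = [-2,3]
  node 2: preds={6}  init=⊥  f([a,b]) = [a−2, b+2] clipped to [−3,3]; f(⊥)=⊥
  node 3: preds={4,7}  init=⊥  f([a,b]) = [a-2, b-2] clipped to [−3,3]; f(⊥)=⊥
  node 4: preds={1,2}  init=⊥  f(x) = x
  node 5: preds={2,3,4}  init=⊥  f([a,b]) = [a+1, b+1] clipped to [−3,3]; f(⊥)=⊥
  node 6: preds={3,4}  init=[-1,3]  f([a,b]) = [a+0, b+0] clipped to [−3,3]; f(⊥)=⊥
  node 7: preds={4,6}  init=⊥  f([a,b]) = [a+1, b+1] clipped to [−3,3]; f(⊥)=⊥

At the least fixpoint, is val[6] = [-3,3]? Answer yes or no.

yes

Iteration log — 14 steps:
  step 1. node 0  ⊔preds=[-1,3]  new=[-1,3]  old=[1,1]  +wl: 
  step 2. node 1  ⊔preds=[-1,3]  new=[-2,3]  old=⊥  +wl: 
  step 3. node 2  ⊔preds=[-1,3]  new=[-3,3]  old=⊥  +wl: 
  step 4. node 3  ⊔preds=⊥  new=⊥  stable
  step 5. node 4  ⊔preds=[-3,3]  new=[-3,3]  old=⊥  +wl: 1,3
  step 6. node 5  ⊔preds=[-3,3]  new=[-2,3]  old=⊥  +wl: 
  step 7. node 6  ⊔preds=[-3,3]  new=[-3,3]  old=[-1,3]  +wl: 0,2
  step 8. node 7  ⊔preds=[-3,3]  new=[-2,3]  old=⊥  +wl: 
  step 9. node 1  ⊔preds=[-3,3]  new=[-2,3]  stable
  step 10. node 3  ⊔preds=[-3,3]  new=[-3,1]  old=⊥  +wl: 5,6
  step 11. node 0  ⊔preds=[-3,3]  new=[-3,3]  old=[-1,3]  +wl: 
  step 12. node 2  ⊔preds=[-3,3]  new=[-3,3]  stable
  step 13. node 5  ⊔preds=[-3,3]  new=[-2,3]  stable
  step 14. node 6  ⊔preds=[-3,3]  new=[-3,3]  stable

Least fixpoint reached:
  node 0: [-3,3]
  node 1: [-2,3]
  node 2: [-3,3]
  node 3: [-3,1]
  node 4: [-3,3]
  node 5: [-2,3]
  node 6: [-3,3]
  node 7: [-2,3]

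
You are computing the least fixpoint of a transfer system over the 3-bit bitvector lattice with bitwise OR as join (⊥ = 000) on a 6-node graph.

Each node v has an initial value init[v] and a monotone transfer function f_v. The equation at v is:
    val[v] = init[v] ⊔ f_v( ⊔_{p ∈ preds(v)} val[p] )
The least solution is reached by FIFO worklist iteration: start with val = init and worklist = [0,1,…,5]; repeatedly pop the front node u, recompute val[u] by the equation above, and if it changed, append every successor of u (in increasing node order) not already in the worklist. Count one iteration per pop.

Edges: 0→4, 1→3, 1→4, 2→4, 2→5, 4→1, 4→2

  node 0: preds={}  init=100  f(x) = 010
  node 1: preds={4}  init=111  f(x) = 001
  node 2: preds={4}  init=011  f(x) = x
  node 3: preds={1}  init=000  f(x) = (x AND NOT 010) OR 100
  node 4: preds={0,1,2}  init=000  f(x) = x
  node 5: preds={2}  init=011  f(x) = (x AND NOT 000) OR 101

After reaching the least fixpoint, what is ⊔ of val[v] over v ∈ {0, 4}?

Trace (10 dequeues):
  [1] u=0 | in 000 | out 110 | prev 100 | push {}
  [2] u=1 | in 000 | out 111 | ==
  [3] u=2 | in 000 | out 011 | ==
  [4] u=3 | in 111 | out 101 | prev 000 | push {}
  [5] u=4 | in 111 | out 111 | prev 000 | push {1,2}
  [6] u=5 | in 011 | out 111 | prev 011 | push {}
  [7] u=1 | in 111 | out 111 | ==
  [8] u=2 | in 111 | out 111 | prev 011 | push {4,5}
  [9] u=4 | in 111 | out 111 | ==
  [10] u=5 | in 111 | out 111 | ==

Converged values:
  [0] 110
  [1] 111
  [2] 111
  [3] 101
  [4] 111
  [5] 111

111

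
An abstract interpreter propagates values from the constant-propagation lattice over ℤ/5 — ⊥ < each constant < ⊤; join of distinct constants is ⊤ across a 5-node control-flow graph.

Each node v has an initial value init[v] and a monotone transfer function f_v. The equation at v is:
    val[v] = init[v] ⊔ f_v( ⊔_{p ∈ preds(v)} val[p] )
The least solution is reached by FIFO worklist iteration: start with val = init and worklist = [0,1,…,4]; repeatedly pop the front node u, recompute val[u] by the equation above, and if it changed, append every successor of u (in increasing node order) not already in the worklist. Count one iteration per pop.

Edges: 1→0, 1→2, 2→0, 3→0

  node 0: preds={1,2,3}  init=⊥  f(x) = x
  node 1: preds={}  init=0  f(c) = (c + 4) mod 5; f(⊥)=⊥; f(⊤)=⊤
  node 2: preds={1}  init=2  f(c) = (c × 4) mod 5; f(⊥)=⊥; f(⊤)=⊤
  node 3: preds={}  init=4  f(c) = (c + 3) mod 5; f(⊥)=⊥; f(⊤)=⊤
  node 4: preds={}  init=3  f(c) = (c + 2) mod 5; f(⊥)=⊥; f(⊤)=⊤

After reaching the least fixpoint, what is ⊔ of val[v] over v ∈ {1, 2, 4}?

⊤

Iteration log — 6 steps:
  step 1. node 0  ⊔preds=⊤  new=⊤  old=⊥  +wl: 
  step 2. node 1  ⊔preds=⊥  new=0  stable
  step 3. node 2  ⊔preds=0  new=⊤  old=2  +wl: 0
  step 4. node 3  ⊔preds=⊥  new=4  stable
  step 5. node 4  ⊔preds=⊥  new=3  stable
  step 6. node 0  ⊔preds=⊤  new=⊤  stable

Least fixpoint reached:
  node 0: ⊤
  node 1: 0
  node 2: ⊤
  node 3: 4
  node 4: 3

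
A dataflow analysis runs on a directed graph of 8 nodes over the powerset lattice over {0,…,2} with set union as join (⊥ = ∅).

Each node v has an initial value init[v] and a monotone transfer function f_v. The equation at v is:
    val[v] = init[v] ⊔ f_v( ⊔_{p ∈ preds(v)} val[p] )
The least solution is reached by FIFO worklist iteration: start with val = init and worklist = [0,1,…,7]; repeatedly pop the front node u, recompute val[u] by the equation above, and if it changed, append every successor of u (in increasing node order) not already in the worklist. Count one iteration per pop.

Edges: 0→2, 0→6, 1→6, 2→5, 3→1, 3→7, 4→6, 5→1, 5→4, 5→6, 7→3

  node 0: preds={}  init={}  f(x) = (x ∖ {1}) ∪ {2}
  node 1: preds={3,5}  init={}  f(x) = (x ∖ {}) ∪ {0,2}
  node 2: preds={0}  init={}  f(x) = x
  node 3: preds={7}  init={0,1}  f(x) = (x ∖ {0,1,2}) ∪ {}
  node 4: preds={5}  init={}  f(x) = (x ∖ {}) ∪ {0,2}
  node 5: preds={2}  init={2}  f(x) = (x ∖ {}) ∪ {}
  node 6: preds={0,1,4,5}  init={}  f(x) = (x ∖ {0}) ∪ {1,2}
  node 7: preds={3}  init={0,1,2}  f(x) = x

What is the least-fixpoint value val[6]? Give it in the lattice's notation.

{1,2}

Trace (8 dequeues):
  [1] u=0 | in {} | out {2} | prev {} | push {}
  [2] u=1 | in {0,1,2} | out {0,1,2} | prev {} | push {}
  [3] u=2 | in {2} | out {2} | prev {} | push {}
  [4] u=3 | in {0,1,2} | out {0,1} | ==
  [5] u=4 | in {2} | out {0,2} | prev {} | push {}
  [6] u=5 | in {2} | out {2} | ==
  [7] u=6 | in {0,1,2} | out {1,2} | prev {} | push {}
  [8] u=7 | in {0,1} | out {0,1,2} | ==

Converged values:
  [0] {2}
  [1] {0,1,2}
  [2] {2}
  [3] {0,1}
  [4] {0,2}
  [5] {2}
  [6] {1,2}
  [7] {0,1,2}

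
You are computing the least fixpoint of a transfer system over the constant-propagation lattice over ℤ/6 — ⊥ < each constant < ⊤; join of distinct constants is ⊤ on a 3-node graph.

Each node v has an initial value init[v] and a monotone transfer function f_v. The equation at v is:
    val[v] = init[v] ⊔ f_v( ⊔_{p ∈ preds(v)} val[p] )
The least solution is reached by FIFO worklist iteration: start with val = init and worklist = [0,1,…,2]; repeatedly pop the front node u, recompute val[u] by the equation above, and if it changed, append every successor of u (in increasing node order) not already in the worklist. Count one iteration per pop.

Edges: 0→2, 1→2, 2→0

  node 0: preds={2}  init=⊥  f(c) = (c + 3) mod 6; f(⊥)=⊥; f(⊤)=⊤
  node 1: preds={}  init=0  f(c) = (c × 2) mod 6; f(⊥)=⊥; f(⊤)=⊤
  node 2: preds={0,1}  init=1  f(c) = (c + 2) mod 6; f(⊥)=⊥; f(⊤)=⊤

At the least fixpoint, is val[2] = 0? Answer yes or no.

Iteration log — 5 steps:
  step 1. node 0  ⊔preds=1  new=4  old=⊥  +wl: 
  step 2. node 1  ⊔preds=⊥  new=0  stable
  step 3. node 2  ⊔preds=⊤  new=⊤  old=1  +wl: 0
  step 4. node 0  ⊔preds=⊤  new=⊤  old=4  +wl: 2
  step 5. node 2  ⊔preds=⊤  new=⊤  stable

Least fixpoint reached:
  node 0: ⊤
  node 1: 0
  node 2: ⊤

no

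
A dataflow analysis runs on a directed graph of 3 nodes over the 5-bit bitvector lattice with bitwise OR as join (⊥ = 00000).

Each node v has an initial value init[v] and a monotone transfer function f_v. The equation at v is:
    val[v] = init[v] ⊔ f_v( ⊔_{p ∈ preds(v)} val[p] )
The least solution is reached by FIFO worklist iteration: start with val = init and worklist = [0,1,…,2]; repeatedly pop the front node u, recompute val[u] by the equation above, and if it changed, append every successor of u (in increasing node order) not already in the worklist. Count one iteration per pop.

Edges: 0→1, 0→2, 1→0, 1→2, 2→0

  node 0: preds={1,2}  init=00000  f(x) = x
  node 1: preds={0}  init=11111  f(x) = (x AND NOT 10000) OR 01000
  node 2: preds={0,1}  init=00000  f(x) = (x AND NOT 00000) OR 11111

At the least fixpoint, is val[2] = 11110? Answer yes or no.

no

Iteration log — 4 steps:
  step 1. node 0  ⊔preds=11111  new=11111  old=00000  +wl: 
  step 2. node 1  ⊔preds=11111  new=11111  stable
  step 3. node 2  ⊔preds=11111  new=11111  old=00000  +wl: 0
  step 4. node 0  ⊔preds=11111  new=11111  stable

Least fixpoint reached:
  node 0: 11111
  node 1: 11111
  node 2: 11111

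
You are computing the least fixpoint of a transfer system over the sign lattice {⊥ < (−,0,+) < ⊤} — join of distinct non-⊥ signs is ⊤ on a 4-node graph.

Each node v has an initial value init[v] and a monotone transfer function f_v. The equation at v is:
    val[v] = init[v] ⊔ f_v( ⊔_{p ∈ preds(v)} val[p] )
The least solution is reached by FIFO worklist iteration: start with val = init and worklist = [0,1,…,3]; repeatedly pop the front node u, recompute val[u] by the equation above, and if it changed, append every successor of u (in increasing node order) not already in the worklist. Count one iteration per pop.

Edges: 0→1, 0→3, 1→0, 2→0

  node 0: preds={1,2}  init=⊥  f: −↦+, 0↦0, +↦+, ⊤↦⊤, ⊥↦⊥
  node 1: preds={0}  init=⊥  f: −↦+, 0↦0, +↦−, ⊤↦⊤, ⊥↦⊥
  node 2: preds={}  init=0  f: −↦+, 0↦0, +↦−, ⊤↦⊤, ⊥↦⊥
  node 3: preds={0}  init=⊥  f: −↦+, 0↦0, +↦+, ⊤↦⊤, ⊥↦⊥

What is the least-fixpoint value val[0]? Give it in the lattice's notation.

0

Trace (5 dequeues):
  [1] u=0 | in 0 | out 0 | prev ⊥ | push {}
  [2] u=1 | in 0 | out 0 | prev ⊥ | push {0}
  [3] u=2 | in ⊥ | out 0 | ==
  [4] u=3 | in 0 | out 0 | prev ⊥ | push {}
  [5] u=0 | in 0 | out 0 | ==

Converged values:
  [0] 0
  [1] 0
  [2] 0
  [3] 0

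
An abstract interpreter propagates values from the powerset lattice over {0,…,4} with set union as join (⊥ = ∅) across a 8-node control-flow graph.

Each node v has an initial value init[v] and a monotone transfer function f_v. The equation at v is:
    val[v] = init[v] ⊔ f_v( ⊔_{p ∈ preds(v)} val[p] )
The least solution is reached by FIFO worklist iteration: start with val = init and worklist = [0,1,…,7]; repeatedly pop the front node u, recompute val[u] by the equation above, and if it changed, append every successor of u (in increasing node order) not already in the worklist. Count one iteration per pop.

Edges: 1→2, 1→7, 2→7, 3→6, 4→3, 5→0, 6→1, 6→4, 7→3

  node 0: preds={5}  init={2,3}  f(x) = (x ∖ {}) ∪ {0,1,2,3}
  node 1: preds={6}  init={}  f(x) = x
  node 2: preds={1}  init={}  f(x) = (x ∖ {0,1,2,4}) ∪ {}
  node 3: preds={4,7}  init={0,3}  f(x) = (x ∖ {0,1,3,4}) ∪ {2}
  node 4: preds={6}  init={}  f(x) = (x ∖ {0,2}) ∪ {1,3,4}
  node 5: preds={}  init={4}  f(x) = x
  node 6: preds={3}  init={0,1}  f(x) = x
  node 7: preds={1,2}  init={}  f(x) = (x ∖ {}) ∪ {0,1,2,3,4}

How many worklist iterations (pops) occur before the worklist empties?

13

Trace (13 dequeues):
  [1] u=0 | in {4} | out {0,1,2,3,4} | prev {2,3} | push {}
  [2] u=1 | in {0,1} | out {0,1} | prev {} | push {}
  [3] u=2 | in {0,1} | out {} | ==
  [4] u=3 | in {} | out {0,2,3} | prev {0,3} | push {}
  [5] u=4 | in {0,1} | out {1,3,4} | prev {} | push {3}
  [6] u=5 | in {} | out {4} | ==
  [7] u=6 | in {0,2,3} | out {0,1,2,3} | prev {0,1} | push {1,4}
  [8] u=7 | in {0,1} | out {0,1,2,3,4} | prev {} | push {}
  [9] u=3 | in {0,1,2,3,4} | out {0,2,3} | ==
  [10] u=1 | in {0,1,2,3} | out {0,1,2,3} | prev {0,1} | push {2,7}
  [11] u=4 | in {0,1,2,3} | out {1,3,4} | ==
  [12] u=2 | in {0,1,2,3} | out {3} | prev {} | push {}
  [13] u=7 | in {0,1,2,3} | out {0,1,2,3,4} | ==

Converged values:
  [0] {0,1,2,3,4}
  [1] {0,1,2,3}
  [2] {3}
  [3] {0,2,3}
  [4] {1,3,4}
  [5] {4}
  [6] {0,1,2,3}
  [7] {0,1,2,3,4}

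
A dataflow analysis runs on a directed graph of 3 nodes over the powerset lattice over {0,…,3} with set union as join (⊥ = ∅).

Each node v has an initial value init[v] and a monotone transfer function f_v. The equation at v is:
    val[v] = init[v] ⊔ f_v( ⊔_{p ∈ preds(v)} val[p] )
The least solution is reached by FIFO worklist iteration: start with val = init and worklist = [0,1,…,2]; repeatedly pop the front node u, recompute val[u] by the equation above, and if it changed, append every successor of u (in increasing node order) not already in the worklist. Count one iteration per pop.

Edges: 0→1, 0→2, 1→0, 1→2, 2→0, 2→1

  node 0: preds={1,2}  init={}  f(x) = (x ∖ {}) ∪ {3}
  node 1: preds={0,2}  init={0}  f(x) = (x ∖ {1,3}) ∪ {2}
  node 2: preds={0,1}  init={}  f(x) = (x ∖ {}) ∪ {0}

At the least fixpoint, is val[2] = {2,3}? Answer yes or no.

Trace (6 dequeues):
  [1] u=0 | in {0} | out {0,3} | prev {} | push {}
  [2] u=1 | in {0,3} | out {0,2} | prev {0} | push {0}
  [3] u=2 | in {0,2,3} | out {0,2,3} | prev {} | push {1}
  [4] u=0 | in {0,2,3} | out {0,2,3} | prev {0,3} | push {2}
  [5] u=1 | in {0,2,3} | out {0,2} | ==
  [6] u=2 | in {0,2,3} | out {0,2,3} | ==

Converged values:
  [0] {0,2,3}
  [1] {0,2}
  [2] {0,2,3}

no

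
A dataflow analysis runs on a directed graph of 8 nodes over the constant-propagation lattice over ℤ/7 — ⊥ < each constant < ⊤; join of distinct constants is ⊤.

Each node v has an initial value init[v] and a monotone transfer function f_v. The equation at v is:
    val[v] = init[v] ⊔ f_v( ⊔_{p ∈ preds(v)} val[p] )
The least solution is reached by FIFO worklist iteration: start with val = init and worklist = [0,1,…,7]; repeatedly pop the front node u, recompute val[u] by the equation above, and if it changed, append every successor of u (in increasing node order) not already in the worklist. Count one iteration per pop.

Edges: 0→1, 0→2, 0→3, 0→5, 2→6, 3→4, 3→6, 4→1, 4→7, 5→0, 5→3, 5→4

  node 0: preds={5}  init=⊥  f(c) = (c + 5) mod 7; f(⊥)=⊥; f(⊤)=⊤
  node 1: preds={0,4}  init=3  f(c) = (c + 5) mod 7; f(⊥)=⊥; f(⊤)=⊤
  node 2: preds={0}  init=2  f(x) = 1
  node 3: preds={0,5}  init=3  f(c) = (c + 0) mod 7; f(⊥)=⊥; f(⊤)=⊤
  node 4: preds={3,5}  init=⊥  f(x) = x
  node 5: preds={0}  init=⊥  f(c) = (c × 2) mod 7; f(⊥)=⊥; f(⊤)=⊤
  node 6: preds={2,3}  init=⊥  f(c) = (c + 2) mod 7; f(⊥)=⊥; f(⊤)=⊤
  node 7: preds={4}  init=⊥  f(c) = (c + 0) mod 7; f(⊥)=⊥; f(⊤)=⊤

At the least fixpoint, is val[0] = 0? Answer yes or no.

no

Worklist (9 pops):
  #1 pop 0: in=⊥ → ⊥ (no change)
  #2 pop 1: in=⊥ → 3 (no change)
  #3 pop 2: in=⊥ → ⊤ (was 2); enqueue []
  #4 pop 3: in=⊥ → 3 (no change)
  #5 pop 4: in=3 → 3 (was ⊥); enqueue [1]
  #6 pop 5: in=⊥ → ⊥ (no change)
  #7 pop 6: in=⊤ → ⊤ (was ⊥); enqueue []
  #8 pop 7: in=3 → 3 (was ⊥); enqueue []
  #9 pop 1: in=3 → ⊤ (was 3); enqueue []

Fixpoint:
  val[0] = ⊥
  val[1] = ⊤
  val[2] = ⊤
  val[3] = 3
  val[4] = 3
  val[5] = ⊥
  val[6] = ⊤
  val[7] = 3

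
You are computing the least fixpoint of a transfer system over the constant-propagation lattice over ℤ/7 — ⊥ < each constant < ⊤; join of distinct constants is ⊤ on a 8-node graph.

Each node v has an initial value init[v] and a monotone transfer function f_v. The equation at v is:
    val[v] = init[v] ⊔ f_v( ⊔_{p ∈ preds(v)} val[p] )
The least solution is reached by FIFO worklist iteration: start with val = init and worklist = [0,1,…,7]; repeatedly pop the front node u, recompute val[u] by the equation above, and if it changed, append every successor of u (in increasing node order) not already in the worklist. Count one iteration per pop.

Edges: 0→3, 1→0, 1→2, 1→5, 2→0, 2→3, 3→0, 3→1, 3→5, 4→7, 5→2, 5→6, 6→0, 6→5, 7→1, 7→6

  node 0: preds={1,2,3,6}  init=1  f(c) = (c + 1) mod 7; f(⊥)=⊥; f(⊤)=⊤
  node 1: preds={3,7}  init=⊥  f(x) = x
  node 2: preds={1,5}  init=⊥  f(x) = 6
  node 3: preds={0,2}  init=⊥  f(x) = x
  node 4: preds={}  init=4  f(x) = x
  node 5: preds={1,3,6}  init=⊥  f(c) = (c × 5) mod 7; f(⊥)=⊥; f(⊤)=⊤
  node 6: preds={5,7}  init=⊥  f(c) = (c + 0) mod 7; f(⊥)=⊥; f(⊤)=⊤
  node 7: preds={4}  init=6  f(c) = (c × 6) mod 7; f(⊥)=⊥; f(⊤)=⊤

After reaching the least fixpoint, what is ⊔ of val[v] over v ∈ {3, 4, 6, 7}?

⊤

Worklist (15 pops):
  #1 pop 0: in=⊥ → 1 (no change)
  #2 pop 1: in=6 → 6 (was ⊥); enqueue [0]
  #3 pop 2: in=6 → 6 (was ⊥); enqueue []
  #4 pop 3: in=⊤ → ⊤ (was ⊥); enqueue [1]
  #5 pop 4: in=⊥ → 4 (no change)
  #6 pop 5: in=⊤ → ⊤ (was ⊥); enqueue [2]
  #7 pop 6: in=⊤ → ⊤ (was ⊥); enqueue [5]
  #8 pop 7: in=4 → ⊤ (was 6); enqueue [6]
  #9 pop 0: in=⊤ → ⊤ (was 1); enqueue [3]
  #10 pop 1: in=⊤ → ⊤ (was 6); enqueue [0]
  #11 pop 2: in=⊤ → 6 (no change)
  #12 pop 5: in=⊤ → ⊤ (no change)
  #13 pop 6: in=⊤ → ⊤ (no change)
  #14 pop 3: in=⊤ → ⊤ (no change)
  #15 pop 0: in=⊤ → ⊤ (no change)

Fixpoint:
  val[0] = ⊤
  val[1] = ⊤
  val[2] = 6
  val[3] = ⊤
  val[4] = 4
  val[5] = ⊤
  val[6] = ⊤
  val[7] = ⊤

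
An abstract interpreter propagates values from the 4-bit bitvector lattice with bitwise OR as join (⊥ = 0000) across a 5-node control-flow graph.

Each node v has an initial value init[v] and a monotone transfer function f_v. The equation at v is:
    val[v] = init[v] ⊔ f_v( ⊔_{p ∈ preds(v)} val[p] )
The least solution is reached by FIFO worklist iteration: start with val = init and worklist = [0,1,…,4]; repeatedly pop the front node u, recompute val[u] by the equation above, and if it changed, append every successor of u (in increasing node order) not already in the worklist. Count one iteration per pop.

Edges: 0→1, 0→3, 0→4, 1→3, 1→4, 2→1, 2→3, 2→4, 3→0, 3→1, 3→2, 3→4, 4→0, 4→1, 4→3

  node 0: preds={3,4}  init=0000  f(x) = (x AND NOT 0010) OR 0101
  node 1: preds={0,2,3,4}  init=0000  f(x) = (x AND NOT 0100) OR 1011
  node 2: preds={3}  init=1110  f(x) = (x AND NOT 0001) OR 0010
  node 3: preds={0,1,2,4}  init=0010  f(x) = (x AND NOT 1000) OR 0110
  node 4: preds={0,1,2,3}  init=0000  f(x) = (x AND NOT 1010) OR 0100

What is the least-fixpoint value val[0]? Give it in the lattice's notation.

Trace (9 dequeues):
  [1] u=0 | in 0010 | out 0101 | prev 0000 | push {}
  [2] u=1 | in 1111 | out 1011 | prev 0000 | push {}
  [3] u=2 | in 0010 | out 1110 | ==
  [4] u=3 | in 1111 | out 0111 | prev 0010 | push {0,1,2}
  [5] u=4 | in 1111 | out 0101 | prev 0000 | push {3}
  [6] u=0 | in 0111 | out 0101 | ==
  [7] u=1 | in 1111 | out 1011 | ==
  [8] u=2 | in 0111 | out 1110 | ==
  [9] u=3 | in 1111 | out 0111 | ==

Converged values:
  [0] 0101
  [1] 1011
  [2] 1110
  [3] 0111
  [4] 0101

0101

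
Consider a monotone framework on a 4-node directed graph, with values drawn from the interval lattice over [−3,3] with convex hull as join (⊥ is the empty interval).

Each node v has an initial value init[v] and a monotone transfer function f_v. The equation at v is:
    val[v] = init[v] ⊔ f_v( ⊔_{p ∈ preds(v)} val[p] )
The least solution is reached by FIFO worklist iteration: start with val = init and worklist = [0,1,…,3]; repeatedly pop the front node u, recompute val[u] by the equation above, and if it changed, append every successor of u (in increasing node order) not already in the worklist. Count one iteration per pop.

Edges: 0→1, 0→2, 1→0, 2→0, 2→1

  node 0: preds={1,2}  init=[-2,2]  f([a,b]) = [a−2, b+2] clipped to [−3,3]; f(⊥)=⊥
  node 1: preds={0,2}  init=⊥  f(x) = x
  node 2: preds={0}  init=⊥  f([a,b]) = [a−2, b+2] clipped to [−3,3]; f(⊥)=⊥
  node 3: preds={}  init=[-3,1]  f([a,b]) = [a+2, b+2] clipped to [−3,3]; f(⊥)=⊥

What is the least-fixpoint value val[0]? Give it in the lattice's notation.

[-3,3]

Worklist (8 pops):
  #1 pop 0: in=⊥ → [-2,2] (no change)
  #2 pop 1: in=[-2,2] → [-2,2] (was ⊥); enqueue [0]
  #3 pop 2: in=[-2,2] → [-3,3] (was ⊥); enqueue [1]
  #4 pop 3: in=⊥ → [-3,1] (no change)
  #5 pop 0: in=[-3,3] → [-3,3] (was [-2,2]); enqueue [2]
  #6 pop 1: in=[-3,3] → [-3,3] (was [-2,2]); enqueue [0]
  #7 pop 2: in=[-3,3] → [-3,3] (no change)
  #8 pop 0: in=[-3,3] → [-3,3] (no change)

Fixpoint:
  val[0] = [-3,3]
  val[1] = [-3,3]
  val[2] = [-3,3]
  val[3] = [-3,1]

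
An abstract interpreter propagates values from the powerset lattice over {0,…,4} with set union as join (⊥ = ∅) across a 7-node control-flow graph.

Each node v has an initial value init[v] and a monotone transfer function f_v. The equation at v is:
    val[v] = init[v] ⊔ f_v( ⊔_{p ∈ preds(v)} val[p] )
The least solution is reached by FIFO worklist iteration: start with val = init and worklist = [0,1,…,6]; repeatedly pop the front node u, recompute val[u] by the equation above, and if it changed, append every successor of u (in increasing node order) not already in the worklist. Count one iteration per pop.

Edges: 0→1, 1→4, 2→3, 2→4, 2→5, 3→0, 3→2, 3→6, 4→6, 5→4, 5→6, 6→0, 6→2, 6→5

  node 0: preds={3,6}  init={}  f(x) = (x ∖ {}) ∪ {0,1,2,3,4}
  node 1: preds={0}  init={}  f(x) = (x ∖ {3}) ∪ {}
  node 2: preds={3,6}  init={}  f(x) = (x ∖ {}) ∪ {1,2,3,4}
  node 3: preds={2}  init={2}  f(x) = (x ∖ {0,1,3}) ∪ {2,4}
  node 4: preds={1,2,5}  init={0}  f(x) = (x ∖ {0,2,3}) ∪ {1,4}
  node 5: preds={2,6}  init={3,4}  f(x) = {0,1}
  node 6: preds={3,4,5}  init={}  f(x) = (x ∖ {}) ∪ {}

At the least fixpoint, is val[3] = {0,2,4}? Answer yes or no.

Iteration log — 12 steps:
  step 1. node 0  ⊔preds={2}  new={0,1,2,3,4}  old={}  +wl: 
  step 2. node 1  ⊔preds={0,1,2,3,4}  new={0,1,2,4}  old={}  +wl: 
  step 3. node 2  ⊔preds={2}  new={1,2,3,4}  old={}  +wl: 
  step 4. node 3  ⊔preds={1,2,3,4}  new={2,4}  old={2}  +wl: 0,2
  step 5. node 4  ⊔preds={0,1,2,3,4}  new={0,1,4}  old={0}  +wl: 
  step 6. node 5  ⊔preds={1,2,3,4}  new={0,1,3,4}  old={3,4}  +wl: 4
  step 7. node 6  ⊔preds={0,1,2,3,4}  new={0,1,2,3,4}  old={}  +wl: 5
  step 8. node 0  ⊔preds={0,1,2,3,4}  new={0,1,2,3,4}  stable
  step 9. node 2  ⊔preds={0,1,2,3,4}  new={0,1,2,3,4}  old={1,2,3,4}  +wl: 3
  step 10. node 4  ⊔preds={0,1,2,3,4}  new={0,1,4}  stable
  step 11. node 5  ⊔preds={0,1,2,3,4}  new={0,1,3,4}  stable
  step 12. node 3  ⊔preds={0,1,2,3,4}  new={2,4}  stable

Least fixpoint reached:
  node 0: {0,1,2,3,4}
  node 1: {0,1,2,4}
  node 2: {0,1,2,3,4}
  node 3: {2,4}
  node 4: {0,1,4}
  node 5: {0,1,3,4}
  node 6: {0,1,2,3,4}

no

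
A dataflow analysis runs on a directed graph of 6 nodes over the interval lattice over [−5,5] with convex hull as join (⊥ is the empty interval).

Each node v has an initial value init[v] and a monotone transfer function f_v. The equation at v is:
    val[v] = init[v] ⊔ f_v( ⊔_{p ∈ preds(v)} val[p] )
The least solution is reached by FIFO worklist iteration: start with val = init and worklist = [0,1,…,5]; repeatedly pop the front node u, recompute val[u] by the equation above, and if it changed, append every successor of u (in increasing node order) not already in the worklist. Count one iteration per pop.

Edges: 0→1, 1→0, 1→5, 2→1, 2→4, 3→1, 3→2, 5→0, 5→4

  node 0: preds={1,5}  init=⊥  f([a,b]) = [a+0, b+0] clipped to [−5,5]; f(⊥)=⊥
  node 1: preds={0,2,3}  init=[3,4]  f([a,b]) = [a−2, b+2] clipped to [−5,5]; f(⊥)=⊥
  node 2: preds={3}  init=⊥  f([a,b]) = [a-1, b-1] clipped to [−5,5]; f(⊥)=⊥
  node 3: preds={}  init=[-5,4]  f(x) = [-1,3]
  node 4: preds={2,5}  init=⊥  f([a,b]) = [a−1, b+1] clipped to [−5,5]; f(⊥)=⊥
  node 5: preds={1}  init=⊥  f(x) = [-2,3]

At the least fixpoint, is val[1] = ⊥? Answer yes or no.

no

Worklist (9 pops):
  #1 pop 0: in=[3,4] → [3,4] (was ⊥); enqueue []
  #2 pop 1: in=[-5,4] → [-5,5] (was [3,4]); enqueue [0]
  #3 pop 2: in=[-5,4] → [-5,3] (was ⊥); enqueue [1]
  #4 pop 3: in=⊥ → [-5,4] (no change)
  #5 pop 4: in=[-5,3] → [-5,4] (was ⊥); enqueue []
  #6 pop 5: in=[-5,5] → [-2,3] (was ⊥); enqueue [4]
  #7 pop 0: in=[-5,5] → [-5,5] (was [3,4]); enqueue []
  #8 pop 1: in=[-5,5] → [-5,5] (no change)
  #9 pop 4: in=[-5,3] → [-5,4] (no change)

Fixpoint:
  val[0] = [-5,5]
  val[1] = [-5,5]
  val[2] = [-5,3]
  val[3] = [-5,4]
  val[4] = [-5,4]
  val[5] = [-2,3]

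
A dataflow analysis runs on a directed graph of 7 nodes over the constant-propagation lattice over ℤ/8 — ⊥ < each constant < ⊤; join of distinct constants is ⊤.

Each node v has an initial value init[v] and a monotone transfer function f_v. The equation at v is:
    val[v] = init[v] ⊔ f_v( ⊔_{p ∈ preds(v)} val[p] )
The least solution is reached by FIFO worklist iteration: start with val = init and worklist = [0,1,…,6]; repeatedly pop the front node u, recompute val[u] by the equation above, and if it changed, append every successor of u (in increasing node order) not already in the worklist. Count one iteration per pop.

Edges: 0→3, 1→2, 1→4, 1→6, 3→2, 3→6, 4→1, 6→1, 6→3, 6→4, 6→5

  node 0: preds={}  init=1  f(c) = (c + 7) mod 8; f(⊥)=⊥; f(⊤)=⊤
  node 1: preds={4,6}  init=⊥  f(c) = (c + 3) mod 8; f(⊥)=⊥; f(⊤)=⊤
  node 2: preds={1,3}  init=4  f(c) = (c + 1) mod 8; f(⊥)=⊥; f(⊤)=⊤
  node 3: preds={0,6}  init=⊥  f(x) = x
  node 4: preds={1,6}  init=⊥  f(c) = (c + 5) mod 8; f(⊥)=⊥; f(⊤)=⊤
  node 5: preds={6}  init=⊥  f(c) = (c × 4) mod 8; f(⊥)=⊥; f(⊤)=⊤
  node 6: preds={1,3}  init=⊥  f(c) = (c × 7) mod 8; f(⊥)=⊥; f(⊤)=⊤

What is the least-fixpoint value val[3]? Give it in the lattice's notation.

Iteration log — 20 steps:
  step 1. node 0  ⊔preds=⊥  new=1  stable
  step 2. node 1  ⊔preds=⊥  new=⊥  stable
  step 3. node 2  ⊔preds=⊥  new=4  stable
  step 4. node 3  ⊔preds=1  new=1  old=⊥  +wl: 2
  step 5. node 4  ⊔preds=⊥  new=⊥  stable
  step 6. node 5  ⊔preds=⊥  new=⊥  stable
  step 7. node 6  ⊔preds=1  new=7  old=⊥  +wl: 1,3,4,5
  step 8. node 2  ⊔preds=1  new=⊤  old=4  +wl: 
  step 9. node 1  ⊔preds=7  new=2  old=⊥  +wl: 2,6
  step 10. node 3  ⊔preds=⊤  new=⊤  old=1  +wl: 
  step 11. node 4  ⊔preds=⊤  new=⊤  old=⊥  +wl: 1
  step 12. node 5  ⊔preds=7  new=4  old=⊥  +wl: 
  step 13. node 2  ⊔preds=⊤  new=⊤  stable
  step 14. node 6  ⊔preds=⊤  new=⊤  old=7  +wl: 3,4,5
  step 15. node 1  ⊔preds=⊤  new=⊤  old=2  +wl: 2,6
  step 16. node 3  ⊔preds=⊤  new=⊤  stable
  step 17. node 4  ⊔preds=⊤  new=⊤  stable
  step 18. node 5  ⊔preds=⊤  new=⊤  old=4  +wl: 
  step 19. node 2  ⊔preds=⊤  new=⊤  stable
  step 20. node 6  ⊔preds=⊤  new=⊤  stable

Least fixpoint reached:
  node 0: 1
  node 1: ⊤
  node 2: ⊤
  node 3: ⊤
  node 4: ⊤
  node 5: ⊤
  node 6: ⊤

⊤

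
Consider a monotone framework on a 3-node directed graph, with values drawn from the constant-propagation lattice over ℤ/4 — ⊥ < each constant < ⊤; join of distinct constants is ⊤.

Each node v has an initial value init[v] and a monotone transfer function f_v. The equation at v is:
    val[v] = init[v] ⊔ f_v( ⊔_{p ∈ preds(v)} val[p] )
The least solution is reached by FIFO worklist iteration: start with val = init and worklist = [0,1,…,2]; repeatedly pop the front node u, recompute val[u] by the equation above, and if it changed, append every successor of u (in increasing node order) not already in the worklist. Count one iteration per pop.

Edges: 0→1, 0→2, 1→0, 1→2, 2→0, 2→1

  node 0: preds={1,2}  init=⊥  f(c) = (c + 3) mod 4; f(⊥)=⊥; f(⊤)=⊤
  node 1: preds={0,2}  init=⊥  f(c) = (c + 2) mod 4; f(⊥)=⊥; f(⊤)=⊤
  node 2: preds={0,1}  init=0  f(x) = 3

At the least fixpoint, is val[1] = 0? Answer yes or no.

Worklist (6 pops):
  #1 pop 0: in=0 → 3 (was ⊥); enqueue []
  #2 pop 1: in=⊤ → ⊤ (was ⊥); enqueue [0]
  #3 pop 2: in=⊤ → ⊤ (was 0); enqueue [1]
  #4 pop 0: in=⊤ → ⊤ (was 3); enqueue [2]
  #5 pop 1: in=⊤ → ⊤ (no change)
  #6 pop 2: in=⊤ → ⊤ (no change)

Fixpoint:
  val[0] = ⊤
  val[1] = ⊤
  val[2] = ⊤

no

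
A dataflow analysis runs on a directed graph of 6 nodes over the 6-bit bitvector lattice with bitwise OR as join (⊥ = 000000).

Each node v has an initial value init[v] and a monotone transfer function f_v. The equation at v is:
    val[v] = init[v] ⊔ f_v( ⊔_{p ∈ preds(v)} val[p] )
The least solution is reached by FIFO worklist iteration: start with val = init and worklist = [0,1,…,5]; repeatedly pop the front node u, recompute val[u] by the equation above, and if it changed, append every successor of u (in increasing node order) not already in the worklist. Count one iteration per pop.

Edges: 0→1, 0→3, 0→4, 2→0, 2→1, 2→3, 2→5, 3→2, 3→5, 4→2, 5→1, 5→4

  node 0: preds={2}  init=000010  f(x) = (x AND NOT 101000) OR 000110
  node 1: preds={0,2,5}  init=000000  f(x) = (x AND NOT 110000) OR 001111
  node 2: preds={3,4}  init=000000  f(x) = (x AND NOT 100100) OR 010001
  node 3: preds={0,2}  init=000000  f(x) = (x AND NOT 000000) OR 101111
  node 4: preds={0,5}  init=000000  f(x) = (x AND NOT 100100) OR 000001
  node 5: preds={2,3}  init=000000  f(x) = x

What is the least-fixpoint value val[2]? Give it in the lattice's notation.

011011

Iteration log — 15 steps:
  step 1. node 0  ⊔preds=000000  new=000110  old=000010  +wl: 
  step 2. node 1  ⊔preds=000110  new=001111  old=000000  +wl: 
  step 3. node 2  ⊔preds=000000  new=010001  old=000000  +wl: 0,1
  step 4. node 3  ⊔preds=010111  new=111111  old=000000  +wl: 2
  step 5. node 4  ⊔preds=000110  new=000011  old=000000  +wl: 
  step 6. node 5  ⊔preds=111111  new=111111  old=000000  +wl: 4
  step 7. node 0  ⊔preds=010001  new=010111  old=000110  +wl: 3
  step 8. node 1  ⊔preds=111111  new=001111  stable
  step 9. node 2  ⊔preds=111111  new=011011  old=010001  +wl: 0,1,5
  step 10. node 4  ⊔preds=111111  new=011011  old=000011  +wl: 2
  step 11. node 3  ⊔preds=011111  new=111111  stable
  step 12. node 0  ⊔preds=011011  new=010111  stable
  step 13. node 1  ⊔preds=111111  new=001111  stable
  step 14. node 5  ⊔preds=111111  new=111111  stable
  step 15. node 2  ⊔preds=111111  new=011011  stable

Least fixpoint reached:
  node 0: 010111
  node 1: 001111
  node 2: 011011
  node 3: 111111
  node 4: 011011
  node 5: 111111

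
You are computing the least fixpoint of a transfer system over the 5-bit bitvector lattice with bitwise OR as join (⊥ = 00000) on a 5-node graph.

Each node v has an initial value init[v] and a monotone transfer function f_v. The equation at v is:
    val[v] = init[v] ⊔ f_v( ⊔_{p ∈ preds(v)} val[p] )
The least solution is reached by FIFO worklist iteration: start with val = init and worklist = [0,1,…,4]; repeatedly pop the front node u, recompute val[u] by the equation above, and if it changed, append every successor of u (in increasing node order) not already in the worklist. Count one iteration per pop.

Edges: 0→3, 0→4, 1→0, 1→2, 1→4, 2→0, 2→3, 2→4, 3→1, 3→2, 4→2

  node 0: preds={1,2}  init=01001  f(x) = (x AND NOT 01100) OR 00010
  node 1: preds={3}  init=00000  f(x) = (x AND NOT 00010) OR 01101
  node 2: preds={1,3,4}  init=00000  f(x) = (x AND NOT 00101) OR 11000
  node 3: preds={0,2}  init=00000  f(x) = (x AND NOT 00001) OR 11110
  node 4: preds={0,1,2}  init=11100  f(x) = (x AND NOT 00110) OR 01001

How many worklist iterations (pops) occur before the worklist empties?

Iteration log — 11 steps:
  step 1. node 0  ⊔preds=00000  new=01011  old=01001  +wl: 
  step 2. node 1  ⊔preds=00000  new=01101  old=00000  +wl: 0
  step 3. node 2  ⊔preds=11101  new=11000  old=00000  +wl: 
  step 4. node 3  ⊔preds=11011  new=11110  old=00000  +wl: 1,2
  step 5. node 4  ⊔preds=11111  new=11101  old=11100  +wl: 
  step 6. node 0  ⊔preds=11101  new=11011  old=01011  +wl: 3,4
  step 7. node 1  ⊔preds=11110  new=11101  old=01101  +wl: 0
  step 8. node 2  ⊔preds=11111  new=11010  old=11000  +wl: 
  step 9. node 3  ⊔preds=11011  new=11110  stable
  step 10. node 4  ⊔preds=11111  new=11101  stable
  step 11. node 0  ⊔preds=11111  new=11011  stable

Least fixpoint reached:
  node 0: 11011
  node 1: 11101
  node 2: 11010
  node 3: 11110
  node 4: 11101

11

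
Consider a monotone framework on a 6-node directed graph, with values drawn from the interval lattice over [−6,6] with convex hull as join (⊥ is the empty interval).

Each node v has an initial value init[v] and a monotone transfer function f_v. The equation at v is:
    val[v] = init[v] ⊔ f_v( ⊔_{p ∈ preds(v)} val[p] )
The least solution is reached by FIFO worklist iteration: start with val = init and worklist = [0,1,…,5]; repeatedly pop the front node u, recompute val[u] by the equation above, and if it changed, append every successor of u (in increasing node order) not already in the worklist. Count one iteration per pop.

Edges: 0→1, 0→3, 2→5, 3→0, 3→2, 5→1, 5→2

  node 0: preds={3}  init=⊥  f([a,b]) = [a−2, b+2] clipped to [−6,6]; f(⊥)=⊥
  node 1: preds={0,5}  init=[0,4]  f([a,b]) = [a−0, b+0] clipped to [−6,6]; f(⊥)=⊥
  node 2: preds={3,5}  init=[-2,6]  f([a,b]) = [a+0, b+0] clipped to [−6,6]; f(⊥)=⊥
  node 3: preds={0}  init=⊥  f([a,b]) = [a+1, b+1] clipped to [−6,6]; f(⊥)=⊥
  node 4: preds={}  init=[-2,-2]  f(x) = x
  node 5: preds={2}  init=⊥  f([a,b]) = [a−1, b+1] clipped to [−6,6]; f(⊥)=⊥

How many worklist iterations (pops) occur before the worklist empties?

18

Trace (18 dequeues):
  [1] u=0 | in ⊥ | out ⊥ | ==
  [2] u=1 | in ⊥ | out [0,4] | ==
  [3] u=2 | in ⊥ | out [-2,6] | ==
  [4] u=3 | in ⊥ | out ⊥ | ==
  [5] u=4 | in ⊥ | out [-2,-2] | ==
  [6] u=5 | in [-2,6] | out [-3,6] | prev ⊥ | push {1,2}
  [7] u=1 | in [-3,6] | out [-3,6] | prev [0,4] | push {}
  [8] u=2 | in [-3,6] | out [-3,6] | prev [-2,6] | push {5}
  [9] u=5 | in [-3,6] | out [-4,6] | prev [-3,6] | push {1,2}
  [10] u=1 | in [-4,6] | out [-4,6] | prev [-3,6] | push {}
  [11] u=2 | in [-4,6] | out [-4,6] | prev [-3,6] | push {5}
  [12] u=5 | in [-4,6] | out [-5,6] | prev [-4,6] | push {1,2}
  [13] u=1 | in [-5,6] | out [-5,6] | prev [-4,6] | push {}
  [14] u=2 | in [-5,6] | out [-5,6] | prev [-4,6] | push {5}
  [15] u=5 | in [-5,6] | out [-6,6] | prev [-5,6] | push {1,2}
  [16] u=1 | in [-6,6] | out [-6,6] | prev [-5,6] | push {}
  [17] u=2 | in [-6,6] | out [-6,6] | prev [-5,6] | push {5}
  [18] u=5 | in [-6,6] | out [-6,6] | ==

Converged values:
  [0] ⊥
  [1] [-6,6]
  [2] [-6,6]
  [3] ⊥
  [4] [-2,-2]
  [5] [-6,6]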